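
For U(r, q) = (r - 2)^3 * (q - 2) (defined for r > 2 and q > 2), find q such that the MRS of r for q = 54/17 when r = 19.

q = 20

MU_r = 3·(r−2)^2·(q−2), MU_q = (r−2)^3.
MRS = (3/1)·(q−2)/(r−2).
Substitute r = 19: MRS = (q − 2)/(17/3). Setting this equal to 54/17 gives q − 2 = (54/17)·(17/3) = 18, so q = 20.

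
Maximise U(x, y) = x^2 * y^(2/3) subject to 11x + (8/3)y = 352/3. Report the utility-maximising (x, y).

MU_x = 2·x·y^(2/3) and MU_y = 2/3·x^2·y^(-1/3).
MRS = MU_x/MU_y = (3)·y/x.
Tangency: set MRS = p_x/p_y = 11/(8/3) = 4.125.
So (3)·y/x = 4.125, i.e. y = 1.375·x.
Substitute into the budget 11·x + (8/3)·y = 352/3: (44/3)·x = 352/3, so x* = 8.
Then y* = 1.375·8 = 11.

x* = 8, y* = 11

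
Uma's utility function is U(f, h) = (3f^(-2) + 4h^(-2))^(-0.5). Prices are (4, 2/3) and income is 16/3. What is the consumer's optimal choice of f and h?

For CES with ρ = -2, MRS = (3/4)·(h/f)^3.
Tangency: set MRS = p_f/p_h = 4/(2/3) = 6.
So (h/f)^3 = 8; taking the cube root, h/f = 2, i.e. h = 2·f.
Substitute into the budget 4·f + (2/3)·h = 16/3: (16/3)·f = 16/3, so f* = 1 and h* = 2·1 = 2.

f* = 1, h* = 2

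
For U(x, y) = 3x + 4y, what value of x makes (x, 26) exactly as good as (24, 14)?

x = 8

U(24, 14) = 128.
Set U(x, 26) = 128 and solve.
3x + 4·26 = 128 ⇒ 3x = 24 ⇒ x = 8.
Check: U(8, 26) = 128.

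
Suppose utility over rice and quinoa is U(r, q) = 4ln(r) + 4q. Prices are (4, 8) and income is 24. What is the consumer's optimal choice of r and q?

MU_r = 4/r, MU_q = 4.
MRS = 4/r ÷ 4.
Tangency: set MRS = p_r/p_q = 4/8 = 0.5.
MRS depends only on r: 1/r = 0.5 ⇒ r* = 1/0.5 = 2.
From the budget, 8·q = 24 − 4·2 = 16, so q* = 2.

r* = 2, q* = 2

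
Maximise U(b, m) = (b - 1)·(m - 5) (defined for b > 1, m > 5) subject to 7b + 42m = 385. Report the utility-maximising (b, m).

MU_b = (m−5), MU_m = (b−1).
MRS = (m−5)/(b−1).
Tangency: set MRS = p_b/p_m = 7/42 = 1/6.
So (m − 5)/(b − 1) = 1/6, i.e. (m − 5) = (1/6)·(b − 1).
Rewrite the budget in excess-of-subsistence terms: 7·(b − 1) + 42·(m − 5) = 385 − 7·1 − 42·5 = 168.
Substituting, 14·(b − 1) = 168, so b − 1 = 12 and b* = 13.
Then m − 5 = (1/6)·12 = 2, so m* = 7.

b* = 13, m* = 7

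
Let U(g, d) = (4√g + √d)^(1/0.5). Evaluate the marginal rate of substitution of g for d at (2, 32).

MRS = 16

For CES with ρ = 0.5, MRS = (4/1)·√(d/g).
At (2, 32): MRS = 16.
So at (2, 32) the consumer would give up 16 units of d for one more unit of g.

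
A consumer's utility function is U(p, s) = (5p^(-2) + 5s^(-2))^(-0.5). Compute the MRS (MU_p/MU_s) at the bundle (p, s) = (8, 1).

For CES with ρ = -2, MRS = (s/p)^3.
At (8, 1): MRS = 1/512.
The indifference curve has slope −1/512 at this bundle.

MRS = 1/512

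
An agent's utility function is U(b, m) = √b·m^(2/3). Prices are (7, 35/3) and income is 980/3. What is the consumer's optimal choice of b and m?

MU_b = 0.5·b^(-0.5)·m^(2/3) and MU_m = 2/3·√b·m^(-1/3).
MRS = MU_b/MU_m = (0.75)·m/b.
Tangency: set MRS = p_b/p_m = 7/(35/3) = 0.6.
So (0.75)·m/b = 0.6, i.e. m = 0.8·b.
Substitute into the budget 7·b + (35/3)·m = 980/3: (49/3)·b = 980/3, so b* = 20.
Then m* = 0.8·20 = 16.

b* = 20, m* = 16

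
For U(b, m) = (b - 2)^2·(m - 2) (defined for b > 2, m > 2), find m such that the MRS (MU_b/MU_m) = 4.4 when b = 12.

m = 24

MU_b = 2·(b−2)·(m−2), MU_m = (b−2)^2.
MRS = (2/1)·(m−2)/(b−2).
Substitute b = 12: MRS = (m − 2)/5. Setting this equal to 4.4 gives m − 2 = 4.4·5 = 22, so m = 24.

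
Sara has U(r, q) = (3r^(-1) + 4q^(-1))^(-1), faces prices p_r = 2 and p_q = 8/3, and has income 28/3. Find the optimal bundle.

r* = 2, q* = 2

For CES with ρ = -1, MRS = (3/4)·(q/r)^2.
Tangency: set MRS = p_r/p_q = 2/(8/3) = 0.75.
So (q/r)^2 = 1; taking the square root, q/r = 1, i.e. q = r.
Substitute into the budget 2·r + (8/3)·q = 28/3: (14/3)·r = 28/3, so r* = 2 and q* = 2.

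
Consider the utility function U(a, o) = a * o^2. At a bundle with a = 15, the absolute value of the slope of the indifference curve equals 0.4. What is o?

MU_a = o^2 and MU_o = 2·a·o.
MRS = MU_a/MU_o = (1/2)·o/a.
Substitute a = 15: MRS = o/30. Setting o/30 = 0.4 gives o = 0.4·30 = 12.

o = 12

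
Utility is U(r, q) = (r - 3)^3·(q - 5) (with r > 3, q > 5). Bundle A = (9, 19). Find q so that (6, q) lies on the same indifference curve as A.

q = 117

U(9, 19) = 3024.
Set U(6, q) = 3024 and solve.
With r = 6: (6 − 3)^3 = 27, so (q − 5) = 3024/27 = 112.
So q = 5 + 112 = 117.
Check: U(6, 117) = 3024.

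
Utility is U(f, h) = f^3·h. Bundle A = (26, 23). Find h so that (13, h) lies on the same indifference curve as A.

h = 184

U(26, 23) = 404248.
Set U(13, h) = 404248 and solve.
With f = 13: 13^3 = 2197, so h = 404248/2197 = 184.
Check: U(13, 184) = 404248.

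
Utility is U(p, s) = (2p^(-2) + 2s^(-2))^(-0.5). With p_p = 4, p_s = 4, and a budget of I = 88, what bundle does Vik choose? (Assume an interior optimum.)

p* = 11, s* = 11

For CES with ρ = -2, MRS = (s/p)^3.
Tangency: set MRS = p_p/p_s = 4/4 = 1.
So (s/p)^3 = 1; taking the cube root, s/p = 1, i.e. s = p.
Substitute into the budget 4·p + 4·s = 88: 8·p = 88, so p* = 11 and s* = 11.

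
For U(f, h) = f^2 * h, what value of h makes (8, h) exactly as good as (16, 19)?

h = 76

U(16, 19) = 4864.
Set U(8, h) = 4864 and solve.
With f = 8: 8^2 = 64, so h = 4864/64 = 76.
Check: U(8, 76) = 4864.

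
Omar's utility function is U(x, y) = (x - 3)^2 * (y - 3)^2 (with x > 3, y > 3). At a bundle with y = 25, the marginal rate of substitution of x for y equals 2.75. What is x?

x = 11

MU_x = 2·(x−3)·(y−3)^2, MU_y = 2·(x−3)^2·(y−3).
MRS = (y−3)/(x−3).
Substitute y = 25: MRS = 22/(x − 3). Setting this equal to 2.75 gives x − 3 = 22/2.75 = 8, so x = 11.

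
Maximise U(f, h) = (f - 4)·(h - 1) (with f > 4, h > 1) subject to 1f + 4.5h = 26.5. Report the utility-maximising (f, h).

MU_f = (h−1), MU_h = (f−4).
MRS = (h−1)/(f−4).
Tangency: set MRS = p_f/p_h = 1/4.5 = 2/9.
So (h − 1)/(f − 4) = 2/9, i.e. (h − 1) = (2/9)·(f − 4).
Rewrite the budget in excess-of-subsistence terms: 1·(f − 4) + 4.5·(h − 1) = 26.5 − 1·4 − 4.5·1 = 18.
Substituting, 2·(f − 4) = 18, so f − 4 = 9 and f* = 13.
Then h − 1 = (2/9)·9 = 2, so h* = 3.

f* = 13, h* = 3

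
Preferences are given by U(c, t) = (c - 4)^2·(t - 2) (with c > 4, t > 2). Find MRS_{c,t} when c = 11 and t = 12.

MRS = 20/7

MU_c = 2·(c−4)·(t−2), MU_t = (c−4)^2.
MRS = (2/1)·(t−2)/(c−4).
At (11, 12): MRS = 20/7.
The indifference curve has slope −20/7 at this bundle.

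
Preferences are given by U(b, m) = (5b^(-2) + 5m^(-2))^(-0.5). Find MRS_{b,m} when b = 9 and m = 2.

MRS = 8/729

For CES with ρ = -2, MRS = (m/b)^3.
At (9, 2): MRS = 8/729.
The indifference curve has slope −8/729 at this bundle.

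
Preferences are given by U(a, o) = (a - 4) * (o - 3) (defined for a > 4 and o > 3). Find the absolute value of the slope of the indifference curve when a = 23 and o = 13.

MRS = 10/19

MU_a = (o−3), MU_o = (a−4).
MRS = (o−3)/(a−4).
At (23, 13): MRS = 10/19.
The indifference curve has slope −10/19 at this bundle.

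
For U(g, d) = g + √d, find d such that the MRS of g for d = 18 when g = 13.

d = 81

MU_g = 1, MU_d = 1/(2√d).
MRS = 1 ÷ (1/(2√d)).
MRS depends only on d: 2·√d = 18 ⇒ √d = 18/2 = 9 ⇒ d = 81.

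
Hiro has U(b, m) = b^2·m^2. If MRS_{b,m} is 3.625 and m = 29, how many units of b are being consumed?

MU_b = 2·b·m^2 and MU_m = 2·b^2·m.
MRS = MU_b/MU_m = m/b.
Substitute m = 29: MRS = 29/b. Setting 29/b = 3.625 gives b = 29/3.625 = 8.

b = 8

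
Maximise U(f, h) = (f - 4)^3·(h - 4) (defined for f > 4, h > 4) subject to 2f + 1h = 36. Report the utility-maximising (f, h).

MU_f = 3·(f−4)^2·(h−4), MU_h = (f−4)^3.
MRS = (3/1)·(h−4)/(f−4).
Tangency: set MRS = p_f/p_h = 2/1 = 2.
So (3/1)·(h − 4)/(f − 4) = 2, i.e. (h − 4) = (2/3)·(f − 4).
Rewrite the budget in excess-of-subsistence terms: 2·(f − 4) + 1·(h − 4) = 36 − 2·4 − 1·4 = 24.
Substituting, (8/3)·(f − 4) = 24, so f − 4 = 9 and f* = 13.
Then h − 4 = (2/3)·9 = 6, so h* = 10.

f* = 13, h* = 10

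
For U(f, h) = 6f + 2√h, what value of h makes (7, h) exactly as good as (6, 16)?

h = 1

U(6, 16) = 44.
Set U(7, h) = 44 and solve.
With f = 7: 2√h = 44 − 6·7 = 2, so √h = 1 and h = 1.
Check: U(7, 1) = 44.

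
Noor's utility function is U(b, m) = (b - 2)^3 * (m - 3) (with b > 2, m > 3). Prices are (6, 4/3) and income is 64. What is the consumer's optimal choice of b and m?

MU_b = 3·(b−2)^2·(m−3), MU_m = (b−2)^3.
MRS = (3/1)·(m−3)/(b−2).
Tangency: set MRS = p_b/p_m = 6/(4/3) = 4.5.
So (3/1)·(m − 3)/(b − 2) = 4.5, i.e. (m − 3) = 1.5·(b − 2).
Rewrite the budget in excess-of-subsistence terms: 6·(b − 2) + (4/3)·(m − 3) = 64 − 6·2 − (4/3)·3 = 48.
Substituting, 8·(b − 2) = 48, so b − 2 = 6 and b* = 8.
Then m − 3 = 1.5·6 = 9, so m* = 12.

b* = 8, m* = 12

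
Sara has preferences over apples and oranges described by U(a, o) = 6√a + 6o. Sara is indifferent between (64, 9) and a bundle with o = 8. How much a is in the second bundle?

U(64, 9) = 102.
Set U(a, 8) = 102 and solve.
With o = 8: 6√a = 102 − 6·8 = 54, so √a = 9 and a = 81.
Check: U(81, 8) = 102.

a = 81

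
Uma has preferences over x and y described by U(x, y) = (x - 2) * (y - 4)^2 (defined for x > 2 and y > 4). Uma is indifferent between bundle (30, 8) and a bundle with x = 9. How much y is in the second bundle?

U(30, 8) = 448.
Set U(9, y) = 448 and solve.
With x = 9: (9 − 2) = 7, so (y − 4)^2 = 448/7 = 64.
Taking the square root (with y > 4): y − 4 = 8, so y = 12.
Check: U(9, 12) = 448.

y = 12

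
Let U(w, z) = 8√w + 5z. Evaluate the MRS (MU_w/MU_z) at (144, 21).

MRS = 1/15

MU_w = 8/(2√w), MU_z = 5.
MRS = 8/(2√w) ÷ 5.
At (144, 21): MRS = 1/15.
So at (144, 21) the consumer would give up 1/15 units of z for one more unit of w.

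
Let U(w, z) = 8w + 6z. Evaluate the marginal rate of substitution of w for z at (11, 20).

MU_w = 8, MU_z = 6, so MRS = 8/6 = 4/3 at every bundle.
At (11, 20): MRS = 4/3.
That is, one extra unit of w is worth 4/3 units of z at the margin.

MRS = 4/3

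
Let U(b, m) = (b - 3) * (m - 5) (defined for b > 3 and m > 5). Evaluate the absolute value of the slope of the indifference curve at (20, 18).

MRS = 13/17

MU_b = (m−5), MU_m = (b−3).
MRS = (m−5)/(b−3).
At (20, 18): MRS = 13/17.
So at (20, 18) the consumer would give up 13/17 units of m for one more unit of b.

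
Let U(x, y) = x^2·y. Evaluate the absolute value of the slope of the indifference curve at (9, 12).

MRS = 8/3

MU_x = 2·x·y and MU_y = x^2.
MRS = MU_x/MU_y = (2/1)·y/x.
At (9, 12): MRS = 8/3.
So at (9, 12) the consumer would give up 8/3 units of y for one more unit of x.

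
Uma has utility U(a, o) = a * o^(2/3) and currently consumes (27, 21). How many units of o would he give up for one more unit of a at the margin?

MU_a = o^(2/3) and MU_o = 2/3·a·o^(-1/3).
MRS = MU_a/MU_o = (1.5)·o/a.
At (27, 21): MRS = 7/6.
So at (27, 21) the consumer would give up 7/6 units of o for one more unit of a.

MRS = 7/6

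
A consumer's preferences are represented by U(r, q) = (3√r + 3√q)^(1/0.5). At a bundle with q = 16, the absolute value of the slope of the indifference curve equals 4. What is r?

r = 1

For CES with ρ = 0.5, MRS = √(q/r).
Setting √(16/r) = 4 gives 16/r = 16 and r = 1.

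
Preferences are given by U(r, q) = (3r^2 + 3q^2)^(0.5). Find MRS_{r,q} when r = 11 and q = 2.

For CES with ρ = 2, MRS = (q/r)^(-1).
At (11, 2): MRS = 5.5.
The indifference curve has slope −5.5 at this bundle.

MRS = 5.5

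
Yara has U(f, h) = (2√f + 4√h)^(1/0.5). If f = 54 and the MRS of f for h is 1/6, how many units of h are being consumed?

For CES with ρ = 0.5, MRS = (2/4)·√(h/f).
Setting (2/4)·√(h/54) = 1/6 gives √(h/54) = 1/3, so h/54 = 1/9 and h = 6.

h = 6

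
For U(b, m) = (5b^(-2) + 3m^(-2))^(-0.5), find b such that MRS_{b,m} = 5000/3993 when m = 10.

For CES with ρ = -2, MRS = (5/3)·(m/b)^3.
Setting (5/3)·(10/b)^3 = 5000/3993 gives (10/b)^3 = 1000/1331, so 10/b = 10/11 and b = 11.

b = 11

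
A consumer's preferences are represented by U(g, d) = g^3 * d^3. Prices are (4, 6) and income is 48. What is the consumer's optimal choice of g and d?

g* = 6, d* = 4

MU_g = 3·g^2·d^3 and MU_d = 3·g^3·d^2.
MRS = MU_g/MU_d = d/g.
Tangency: set MRS = p_g/p_d = 4/6 = 2/3.
So d/g = 2/3, i.e. d = (2/3)·g.
Substitute into the budget 4·g + 6·d = 48: 8·g = 48, so g* = 6.
Then d* = (2/3)·6 = 4.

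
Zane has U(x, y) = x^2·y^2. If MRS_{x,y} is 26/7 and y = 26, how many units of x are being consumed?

x = 7

MU_x = 2·x·y^2 and MU_y = 2·x^2·y.
MRS = MU_x/MU_y = y/x.
Substitute y = 26: MRS = 26/x. Setting 26/x = 26/7 gives x = 26/(26/7) = 7.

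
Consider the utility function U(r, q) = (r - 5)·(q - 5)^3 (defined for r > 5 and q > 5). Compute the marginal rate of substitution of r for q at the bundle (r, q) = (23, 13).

MU_r = (q−5)^3, MU_q = 3·(r−5)·(q−5)^2.
MRS = (1/3)·(q−5)/(r−5).
At (23, 13): MRS = 4/27.
So at (23, 13) the consumer would give up 4/27 units of q for one more unit of r.

MRS = 4/27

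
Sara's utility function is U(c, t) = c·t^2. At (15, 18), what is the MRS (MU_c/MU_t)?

MRS = 0.6

MU_c = t^2 and MU_t = 2·c·t.
MRS = MU_c/MU_t = (1/2)·t/c.
At (15, 18): MRS = 0.6.
So at (15, 18) the consumer would give up 0.6 units of t for one more unit of c.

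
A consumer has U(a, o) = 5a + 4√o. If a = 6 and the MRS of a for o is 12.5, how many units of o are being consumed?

MU_a = 5, MU_o = 4/(2√o).
MRS = 5 ÷ (4/(2√o)).
MRS depends only on o: 2.5·√o = 12.5 ⇒ √o = 12.5/2.5 = 5 ⇒ o = 25.

o = 25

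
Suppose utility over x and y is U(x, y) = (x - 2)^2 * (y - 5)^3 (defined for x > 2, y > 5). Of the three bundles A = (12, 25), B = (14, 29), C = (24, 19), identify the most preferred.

Bundle B

Evaluate utility at each bundle:
U(A) = 800000.
U(B) = 1990656.
U(C) = 1328096.
Highest utility is B, so B ≻ C ≻ A.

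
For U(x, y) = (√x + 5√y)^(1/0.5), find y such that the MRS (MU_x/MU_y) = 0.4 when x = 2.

y = 8

For CES with ρ = 0.5, MRS = (1/5)·√(y/x).
Setting (1/5)·√(y/2) = 0.4 gives √(y/2) = 2, so y/2 = 4 and y = 8.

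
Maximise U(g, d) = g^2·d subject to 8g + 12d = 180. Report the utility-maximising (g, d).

MU_g = 2·g·d and MU_d = g^2.
MRS = MU_g/MU_d = (2/1)·d/g.
Tangency: set MRS = p_g/p_d = 8/12 = 2/3.
So (2/1)·d/g = 2/3, i.e. d = (1/3)·g.
Substitute into the budget 8·g + 12·d = 180: 12·g = 180, so g* = 15.
Then d* = (1/3)·15 = 5.

g* = 15, d* = 5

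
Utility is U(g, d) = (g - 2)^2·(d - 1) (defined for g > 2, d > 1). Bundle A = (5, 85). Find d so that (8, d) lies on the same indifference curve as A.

U(5, 85) = 756.
Set U(8, d) = 756 and solve.
With g = 8: (8 − 2)^2 = 36, so (d − 1) = 756/36 = 21.
So d = 1 + 21 = 22.
Check: U(8, 22) = 756.

d = 22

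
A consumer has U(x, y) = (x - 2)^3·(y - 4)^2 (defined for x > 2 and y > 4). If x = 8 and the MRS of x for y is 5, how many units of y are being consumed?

y = 24

MU_x = 3·(x−2)^2·(y−4)^2, MU_y = 2·(x−2)^3·(y−4).
MRS = (3/2)·(y−4)/(x−2).
Substitute x = 8: MRS = (y − 4)/4. Setting this equal to 5 gives y − 4 = 5·4 = 20, so y = 24.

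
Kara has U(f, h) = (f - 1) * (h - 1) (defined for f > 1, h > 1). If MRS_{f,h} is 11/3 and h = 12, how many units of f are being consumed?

f = 4

MU_f = (h−1), MU_h = (f−1).
MRS = (h−1)/(f−1).
Substitute h = 12: MRS = 11/(f − 1). Setting this equal to 11/3 gives f − 1 = 11/(11/3) = 3, so f = 4.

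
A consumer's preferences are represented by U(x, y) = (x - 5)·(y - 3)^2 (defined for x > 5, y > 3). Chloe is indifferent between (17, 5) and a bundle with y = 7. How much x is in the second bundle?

U(17, 5) = 48.
Set U(x, 7) = 48 and solve.
With y = 7: (7 − 3)^2 = 16, so (x − 5) = 48/16 = 3.
So x = 5 + 3 = 8.
Check: U(8, 7) = 48.

x = 8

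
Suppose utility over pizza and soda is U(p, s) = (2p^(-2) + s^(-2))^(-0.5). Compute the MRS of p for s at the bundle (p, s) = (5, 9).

For CES with ρ = -2, MRS = (2/1)·(s/p)^3.
At (5, 9): MRS = 1458/125.
The indifference curve has slope −1458/125 at this bundle.

MRS = 1458/125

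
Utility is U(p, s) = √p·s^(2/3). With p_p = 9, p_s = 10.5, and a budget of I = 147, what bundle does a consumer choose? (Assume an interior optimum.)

MU_p = 0.5·p^(-0.5)·s^(2/3) and MU_s = 2/3·√p·s^(-1/3).
MRS = MU_p/MU_s = (0.75)·s/p.
Tangency: set MRS = p_p/p_s = 9/10.5 = 6/7.
So (0.75)·s/p = 6/7, i.e. s = (8/7)·p.
Substitute into the budget 9·p + 10.5·s = 147: 21·p = 147, so p* = 7.
Then s* = (8/7)·7 = 8.

p* = 7, s* = 8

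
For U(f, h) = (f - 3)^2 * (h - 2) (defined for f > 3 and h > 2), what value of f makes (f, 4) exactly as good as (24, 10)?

U(24, 10) = 3528.
Set U(f, 4) = 3528 and solve.
With h = 4: (4 − 2) = 2, so (f − 3)^2 = 3528/2 = 1764.
Taking the square root (with f > 3): f − 3 = 42, so f = 45.
Check: U(45, 4) = 3528.

f = 45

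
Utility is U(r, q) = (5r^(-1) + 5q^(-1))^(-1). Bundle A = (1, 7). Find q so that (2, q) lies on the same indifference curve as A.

U depends on (r, q) only through S = 5r^(-1) + 5q^(-1), so equal utility means equal S. At (1, 7): S = 40/7.
With r = 2: 5·2^(-1) = 2.5, so 5q^(-1) = 40/7 − 2.5 = 45/14, i.e. q^(-1) = 9/14.
Hence q = 1/(9/14) = 14/9.
Check: U(2, 14/9) = 0.175.

q = 14/9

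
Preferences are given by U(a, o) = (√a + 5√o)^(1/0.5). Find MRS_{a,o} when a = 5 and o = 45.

For CES with ρ = 0.5, MRS = (1/5)·√(o/a).
At (5, 45): MRS = 0.6.
The indifference curve has slope −0.6 at this bundle.

MRS = 0.6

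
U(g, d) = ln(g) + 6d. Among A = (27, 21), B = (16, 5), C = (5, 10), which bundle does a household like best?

Evaluate utility at each bundle:
U(A) = 129.296.
U(B) = 32.773.
U(C) = 61.609.
Highest utility is A, so A ≻ C ≻ B.

Bundle A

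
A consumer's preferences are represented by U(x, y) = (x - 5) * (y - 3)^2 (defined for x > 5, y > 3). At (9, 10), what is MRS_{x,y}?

MRS = 0.875

MU_x = (y−3)^2, MU_y = 2·(x−5)·(y−3).
MRS = (1/2)·(y−3)/(x−5).
At (9, 10): MRS = 0.875.
So at (9, 10) the consumer would give up 0.875 units of y for one more unit of x.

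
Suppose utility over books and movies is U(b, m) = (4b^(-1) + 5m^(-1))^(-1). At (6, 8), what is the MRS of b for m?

MRS = 64/45

For CES with ρ = -1, MRS = (4/5)·(m/b)^2.
At (6, 8): MRS = 64/45.
That is, one extra unit of b is worth 64/45 units of m at the margin.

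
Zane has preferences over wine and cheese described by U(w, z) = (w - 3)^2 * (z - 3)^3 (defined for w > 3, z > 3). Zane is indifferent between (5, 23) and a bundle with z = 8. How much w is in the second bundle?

U(5, 23) = 32000.
Set U(w, 8) = 32000 and solve.
With z = 8: (8 − 3)^3 = 125, so (w − 3)^2 = 32000/125 = 256.
Taking the square root (with w > 3): w − 3 = 16, so w = 19.
Check: U(19, 8) = 32000.

w = 19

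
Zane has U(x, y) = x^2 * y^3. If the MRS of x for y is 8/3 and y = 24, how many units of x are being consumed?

x = 6

MU_x = 2·x·y^3 and MU_y = 3·x^2·y^2.
MRS = MU_x/MU_y = (2/3)·y/x.
Substitute y = 24: MRS = 16/x. Setting 16/x = 8/3 gives x = 16/(8/3) = 6.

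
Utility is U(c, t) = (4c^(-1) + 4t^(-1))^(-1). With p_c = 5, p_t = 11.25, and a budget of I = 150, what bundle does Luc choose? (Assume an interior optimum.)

For CES with ρ = -1, MRS = (t/c)^2.
Tangency: set MRS = p_c/p_t = 5/11.25 = 4/9.
So (t/c)^2 = 4/9; taking the square root, t/c = 2/3, i.e. t = (2/3)·c.
Substitute into the budget 5·c + 11.25·t = 150: 12.5·c = 150, so c* = 12 and t* = (2/3)·12 = 8.

c* = 12, t* = 8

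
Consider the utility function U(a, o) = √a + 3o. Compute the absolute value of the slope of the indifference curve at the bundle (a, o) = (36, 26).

MU_a = 1/(2√a), MU_o = 3.
MRS = 1/(2√a) ÷ 3.
At (36, 26): MRS = 1/36.
The indifference curve has slope −1/36 at this bundle.

MRS = 1/36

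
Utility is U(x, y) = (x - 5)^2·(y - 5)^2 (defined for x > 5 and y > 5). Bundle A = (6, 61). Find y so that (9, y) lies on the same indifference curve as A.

U(6, 61) = 3136.
Set U(9, y) = 3136 and solve.
With x = 9: (9 − 5)^2 = 16, so (y − 5)^2 = 3136/16 = 196.
Taking the square root (with y > 5): y − 5 = 14, so y = 19.
Check: U(9, 19) = 3136.

y = 19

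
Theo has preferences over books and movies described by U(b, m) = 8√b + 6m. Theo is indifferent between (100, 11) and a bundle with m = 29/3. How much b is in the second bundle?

U(100, 11) = 146.
Set U(b, 29/3) = 146 and solve.
With m = 29/3: 8√b = 146 − 6·29/3 = 88, so √b = 11 and b = 121.
Check: U(121, 29/3) = 146.

b = 121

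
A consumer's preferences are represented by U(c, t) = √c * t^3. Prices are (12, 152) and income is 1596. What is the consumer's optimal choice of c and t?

c* = 19, t* = 9

MU_c = 0.5·c^(-0.5)·t^3 and MU_t = 3·√c·t^2.
MRS = MU_c/MU_t = (1/6)·t/c.
Tangency: set MRS = p_c/p_t = 12/152 = 3/38.
So (1/6)·t/c = 3/38, i.e. t = (9/19)·c.
Substitute into the budget 12·c + 152·t = 1596: 84·c = 1596, so c* = 19.
Then t* = (9/19)·19 = 9.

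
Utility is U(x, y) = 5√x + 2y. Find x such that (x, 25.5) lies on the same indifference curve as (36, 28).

U(36, 28) = 86.
Set U(x, 25.5) = 86 and solve.
With y = 25.5: 5√x = 86 − 2·25.5 = 35, so √x = 7 and x = 49.
Check: U(49, 25.5) = 86.

x = 49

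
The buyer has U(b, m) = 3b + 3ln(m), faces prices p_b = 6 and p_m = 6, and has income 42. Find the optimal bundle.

b* = 6, m* = 1

MU_b = 3, MU_m = 3/m.
MRS = 3 ÷ (3/m).
Tangency: set MRS = p_b/p_m = 6/6 = 1.
MRS depends only on m: m = 1 ⇒ m* = 1.
From the budget, 6·b = 42 − 6·1 = 36, so b* = 6.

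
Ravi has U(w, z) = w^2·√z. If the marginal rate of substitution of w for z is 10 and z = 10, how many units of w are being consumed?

w = 4

MU_w = 2·w·√z and MU_z = 0.5·w^2·z^(-0.5).
MRS = MU_w/MU_z = (4)·z/w.
Substitute z = 10: MRS = 40/w. Setting 40/w = 10 gives w = 40/10 = 4.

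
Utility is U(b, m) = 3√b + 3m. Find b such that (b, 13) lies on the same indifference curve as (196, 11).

U(196, 11) = 75.
Set U(b, 13) = 75 and solve.
With m = 13: 3√b = 75 − 3·13 = 36, so √b = 12 and b = 144.
Check: U(144, 13) = 75.

b = 144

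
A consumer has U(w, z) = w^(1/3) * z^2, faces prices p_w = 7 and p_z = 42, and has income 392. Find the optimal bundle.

MU_w = 1/3·w^(-2/3)·z^2 and MU_z = 2·w^(1/3)·z.
MRS = MU_w/MU_z = (1/6)·z/w.
Tangency: set MRS = p_w/p_z = 7/42 = 1/6.
So (1/6)·z/w = 1/6, i.e. z = w.
Substitute into the budget 7·w + 42·z = 392: 49·w = 392, so w* = 8.
Then z* = 8.

w* = 8, z* = 8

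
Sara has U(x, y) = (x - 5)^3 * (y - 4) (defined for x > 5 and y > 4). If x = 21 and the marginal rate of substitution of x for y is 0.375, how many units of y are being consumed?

MU_x = 3·(x−5)^2·(y−4), MU_y = (x−5)^3.
MRS = (3/1)·(y−4)/(x−5).
Substitute x = 21: MRS = (y − 4)/(16/3). Setting this equal to 0.375 gives y − 4 = 0.375·(16/3) = 2, so y = 6.

y = 6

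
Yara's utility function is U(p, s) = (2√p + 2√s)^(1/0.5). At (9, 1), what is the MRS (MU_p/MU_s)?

MRS = 1/3

For CES with ρ = 0.5, MRS = √(s/p).
At (9, 1): MRS = 1/3.
The indifference curve has slope −1/3 at this bundle.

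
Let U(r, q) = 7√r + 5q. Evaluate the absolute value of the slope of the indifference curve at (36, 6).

MRS = 7/60

MU_r = 7/(2√r), MU_q = 5.
MRS = 7/(2√r) ÷ 5.
At (36, 6): MRS = 7/60.
So at (36, 6) the consumer would give up 7/60 units of q for one more unit of r.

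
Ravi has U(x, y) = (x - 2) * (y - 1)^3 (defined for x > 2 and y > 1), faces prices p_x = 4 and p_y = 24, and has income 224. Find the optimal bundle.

x* = 14, y* = 7

MU_x = (y−1)^3, MU_y = 3·(x−2)·(y−1)^2.
MRS = (1/3)·(y−1)/(x−2).
Tangency: set MRS = p_x/p_y = 4/24 = 1/6.
So (1/3)·(y − 1)/(x − 2) = 1/6, i.e. (y − 1) = 0.5·(x − 2).
Rewrite the budget in excess-of-subsistence terms: 4·(x − 2) + 24·(y − 1) = 224 − 4·2 − 24·1 = 192.
Substituting, 16·(x − 2) = 192, so x − 2 = 12 and x* = 14.
Then y − 1 = 0.5·12 = 6, so y* = 7.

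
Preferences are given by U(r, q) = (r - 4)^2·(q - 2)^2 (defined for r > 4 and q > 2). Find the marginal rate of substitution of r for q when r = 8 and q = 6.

MRS = 1

MU_r = 2·(r−4)·(q−2)^2, MU_q = 2·(r−4)^2·(q−2).
MRS = (q−2)/(r−4).
At (8, 6): MRS = 1.
That is, one extra unit of r is worth 1 units of q at the margin.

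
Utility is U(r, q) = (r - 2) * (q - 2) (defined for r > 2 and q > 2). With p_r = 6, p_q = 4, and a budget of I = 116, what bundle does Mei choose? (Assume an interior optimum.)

r* = 10, q* = 14

MU_r = (q−2), MU_q = (r−2).
MRS = (q−2)/(r−2).
Tangency: set MRS = p_r/p_q = 6/4 = 1.5.
So (q − 2)/(r − 2) = 1.5, i.e. (q − 2) = 1.5·(r − 2).
Rewrite the budget in excess-of-subsistence terms: 6·(r − 2) + 4·(q − 2) = 116 − 6·2 − 4·2 = 96.
Substituting, 12·(r − 2) = 96, so r − 2 = 8 and r* = 10.
Then q − 2 = 1.5·8 = 12, so q* = 14.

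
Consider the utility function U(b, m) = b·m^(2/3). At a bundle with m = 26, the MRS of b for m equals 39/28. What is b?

b = 28

MU_b = m^(2/3) and MU_m = 2/3·b·m^(-1/3).
MRS = MU_b/MU_m = (1.5)·m/b.
Substitute m = 26: MRS = 39/b. Setting 39/b = 39/28 gives b = 39/(39/28) = 28.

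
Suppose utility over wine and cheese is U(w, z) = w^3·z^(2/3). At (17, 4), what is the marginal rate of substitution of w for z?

MRS = 18/17

MU_w = 3·w^2·z^(2/3) and MU_z = 2/3·w^3·z^(-1/3).
MRS = MU_w/MU_z = (4.5)·z/w.
At (17, 4): MRS = 18/17.
That is, one extra unit of w is worth 18/17 units of z at the margin.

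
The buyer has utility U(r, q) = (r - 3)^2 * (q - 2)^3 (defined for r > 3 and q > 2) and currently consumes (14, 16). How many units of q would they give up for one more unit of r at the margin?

MRS = 28/33

MU_r = 2·(r−3)·(q−2)^3, MU_q = 3·(r−3)^2·(q−2)^2.
MRS = (2/3)·(q−2)/(r−3).
At (14, 16): MRS = 28/33.
So at (14, 16) the consumer would give up 28/33 units of q for one more unit of r.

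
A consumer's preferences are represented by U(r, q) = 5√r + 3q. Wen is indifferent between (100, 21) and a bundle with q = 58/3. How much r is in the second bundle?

r = 121

U(100, 21) = 113.
Set U(r, 58/3) = 113 and solve.
With q = 58/3: 5√r = 113 − 3·58/3 = 55, so √r = 11 and r = 121.
Check: U(121, 58/3) = 113.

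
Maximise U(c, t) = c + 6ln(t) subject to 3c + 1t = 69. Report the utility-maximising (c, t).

MU_c = 1, MU_t = 6/t.
MRS = 1 ÷ (6/t).
Tangency: set MRS = p_c/p_t = 3/1 = 3.
MRS depends only on t: (1/6)·t = 3 ⇒ t* = 3/(1/6) = 18.
From the budget, 3·c = 69 − 1·18 = 51, so c* = 17.

c* = 17, t* = 18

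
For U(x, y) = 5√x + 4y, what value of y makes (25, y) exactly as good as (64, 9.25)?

U(64, 9.25) = 77.
Set U(25, y) = 77 and solve.
With x = 25: √25 = 5, so 4y = 77 − 5·5 = 52 and y = 13.
Check: U(25, 13) = 77.

y = 13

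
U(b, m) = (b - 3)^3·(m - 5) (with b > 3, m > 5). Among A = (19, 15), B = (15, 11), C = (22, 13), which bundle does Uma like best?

Evaluate utility at each bundle:
U(A) = 40960.
U(B) = 10368.
U(C) = 54872.
Highest utility is C, so C ≻ A ≻ B.

Bundle C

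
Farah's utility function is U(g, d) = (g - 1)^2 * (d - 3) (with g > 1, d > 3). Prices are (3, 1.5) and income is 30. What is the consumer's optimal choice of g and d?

MU_g = 2·(g−1)·(d−3), MU_d = (g−1)^2.
MRS = (2/1)·(d−3)/(g−1).
Tangency: set MRS = p_g/p_d = 3/1.5 = 2.
So (2/1)·(d − 3)/(g − 1) = 2, i.e. (d − 3) = (g − 1).
Rewrite the budget in excess-of-subsistence terms: 3·(g − 1) + 1.5·(d − 3) = 30 − 3·1 − 1.5·3 = 22.5.
Substituting, 4.5·(g − 1) = 22.5, so g − 1 = 5 and g* = 6.
Then d − 3 = 5, so d* = 8.

g* = 6, d* = 8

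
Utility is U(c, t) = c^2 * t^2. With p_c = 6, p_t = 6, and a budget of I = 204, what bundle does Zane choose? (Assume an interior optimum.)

MU_c = 2·c·t^2 and MU_t = 2·c^2·t.
MRS = MU_c/MU_t = t/c.
Tangency: set MRS = p_c/p_t = 6/6 = 1.
So t/c = 1, i.e. t = c.
Substitute into the budget 6·c + 6·t = 204: 12·c = 204, so c* = 17.
Then t* = 17.

c* = 17, t* = 17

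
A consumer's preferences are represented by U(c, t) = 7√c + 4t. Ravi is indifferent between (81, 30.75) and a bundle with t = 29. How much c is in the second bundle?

c = 100

U(81, 30.75) = 186.
Set U(c, 29) = 186 and solve.
With t = 29: 7√c = 186 − 4·29 = 70, so √c = 10 and c = 100.
Check: U(100, 29) = 186.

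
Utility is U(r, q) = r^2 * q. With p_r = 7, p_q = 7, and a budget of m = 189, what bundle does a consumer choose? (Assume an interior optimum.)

MU_r = 2·r·q and MU_q = r^2.
MRS = MU_r/MU_q = (2/1)·q/r.
Tangency: set MRS = p_r/p_q = 7/7 = 1.
So (2/1)·q/r = 1, i.e. q = 0.5·r.
Substitute into the budget 7·r + 7·q = 189: 10.5·r = 189, so r* = 18.
Then q* = 0.5·18 = 9.

r* = 18, q* = 9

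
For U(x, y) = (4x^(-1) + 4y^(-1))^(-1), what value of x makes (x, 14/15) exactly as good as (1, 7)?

U depends on (x, y) only through S = 4x^(-1) + 4y^(-1), so equal utility means equal S. At (1, 7): S = 32/7.
With y = 14/15: 4·(14/15)^(-1) = 30/7, so 4x^(-1) = 32/7 − 30/7 = 2/7, i.e. x^(-1) = 1/14.
Hence x = 1/(1/14) = 14.
Check: U(14, 14/15) = 0.2188.

x = 14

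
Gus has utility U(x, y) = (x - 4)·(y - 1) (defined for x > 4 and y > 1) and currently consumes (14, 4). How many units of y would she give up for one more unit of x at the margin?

MU_x = (y−1), MU_y = (x−4).
MRS = (y−1)/(x−4).
At (14, 4): MRS = 0.3.
So at (14, 4) the consumer would give up 0.3 units of y for one more unit of x.

MRS = 0.3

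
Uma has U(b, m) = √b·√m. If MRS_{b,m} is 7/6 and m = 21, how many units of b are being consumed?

MU_b = 0.5·b^(-0.5)·√m and MU_m = 0.5·√b·m^(-0.5).
MRS = MU_b/MU_m = m/b.
Substitute m = 21: MRS = 21/b. Setting 21/b = 7/6 gives b = 21/(7/6) = 18.

b = 18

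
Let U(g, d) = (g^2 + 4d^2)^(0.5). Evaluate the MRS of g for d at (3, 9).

MRS = 1/12

For CES with ρ = 2, MRS = (1/4)·(d/g)^(-1).
At (3, 9): MRS = 1/12.
So at (3, 9) the consumer would give up 1/12 units of d for one more unit of g.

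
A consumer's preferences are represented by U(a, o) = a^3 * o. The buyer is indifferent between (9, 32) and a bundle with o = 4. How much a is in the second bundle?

a = 18

U(9, 32) = 23328.
Set U(a, 4) = 23328 and solve.
With o = 4: a^3 = 23328/4 = 5832; taking the cube root, a = 18.
Check: U(18, 4) = 23328.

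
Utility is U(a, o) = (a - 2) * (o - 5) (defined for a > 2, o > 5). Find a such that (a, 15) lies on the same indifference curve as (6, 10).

U(6, 10) = 20.
Set U(a, 15) = 20 and solve.
With o = 15: (15 − 5) = 10, so (a − 2) = 20/10 = 2.
So a = 2 + 2 = 4.
Check: U(4, 15) = 20.

a = 4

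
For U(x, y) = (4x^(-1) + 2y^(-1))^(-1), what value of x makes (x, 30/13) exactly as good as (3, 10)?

x = 6

U depends on (x, y) only through S = 4x^(-1) + 2y^(-1), so equal utility means equal S. At (3, 10): S = 23/15.
With y = 30/13: 2·(30/13)^(-1) = 13/15, so 4x^(-1) = 23/15 − 13/15 = 2/3, i.e. x^(-1) = 1/6.
Hence x = 1/(1/6) = 6.
Check: U(6, 30/13) = 0.6522.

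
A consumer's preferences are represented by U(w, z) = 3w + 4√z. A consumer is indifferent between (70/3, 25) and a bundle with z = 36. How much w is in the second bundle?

U(70/3, 25) = 90.
Set U(w, 36) = 90 and solve.
With z = 36: √36 = 6, so 3w = 90 − 4·6 = 66 and w = 22.
Check: U(22, 36) = 90.

w = 22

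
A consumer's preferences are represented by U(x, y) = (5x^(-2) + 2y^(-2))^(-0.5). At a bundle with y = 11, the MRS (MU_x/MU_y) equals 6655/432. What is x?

x = 6

For CES with ρ = -2, MRS = (5/2)·(y/x)^3.
Setting (5/2)·(11/x)^3 = 6655/432 gives (11/x)^3 = 1331/216, so 11/x = 11/6 and x = 6.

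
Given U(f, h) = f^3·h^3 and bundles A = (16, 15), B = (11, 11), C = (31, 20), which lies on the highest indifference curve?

Bundle C

Evaluate utility at each bundle:
U(A) = 13824000.
U(B) = 1771561.
U(C) = 238328000.
Highest utility is C, so C ≻ A ≻ B.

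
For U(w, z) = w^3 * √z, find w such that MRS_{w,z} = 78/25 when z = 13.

MU_w = 3·w^2·√z and MU_z = 0.5·w^3·z^(-0.5).
MRS = MU_w/MU_z = (6)·z/w.
Substitute z = 13: MRS = 78/w. Setting 78/w = 78/25 gives w = 78/(78/25) = 25.

w = 25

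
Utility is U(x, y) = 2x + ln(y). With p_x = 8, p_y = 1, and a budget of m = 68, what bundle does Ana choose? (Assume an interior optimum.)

x* = 8, y* = 4

MU_x = 2, MU_y = 1/y.
MRS = 2 ÷ (1/y).
Tangency: set MRS = p_x/p_y = 8/1 = 8.
MRS depends only on y: 2·y = 8 ⇒ y* = 8/2 = 4.
From the budget, 8·x = 68 − 1·4 = 64, so x* = 8.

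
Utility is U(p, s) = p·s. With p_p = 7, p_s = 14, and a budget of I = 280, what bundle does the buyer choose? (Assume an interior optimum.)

p* = 20, s* = 10

MU_p = s and MU_s = p.
MRS = MU_p/MU_s = s/p.
Tangency: set MRS = p_p/p_s = 7/14 = 0.5.
So s/p = 0.5, i.e. s = 0.5·p.
Substitute into the budget 7·p + 14·s = 280: 14·p = 280, so p* = 20.
Then s* = 0.5·20 = 10.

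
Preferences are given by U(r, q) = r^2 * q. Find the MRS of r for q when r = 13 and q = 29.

MRS = 58/13

MU_r = 2·r·q and MU_q = r^2.
MRS = MU_r/MU_q = (2/1)·q/r.
At (13, 29): MRS = 58/13.
That is, one extra unit of r is worth 58/13 units of q at the margin.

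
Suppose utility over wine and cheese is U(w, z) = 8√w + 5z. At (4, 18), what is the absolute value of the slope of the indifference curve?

MU_w = 8/(2√w), MU_z = 5.
MRS = 8/(2√w) ÷ 5.
At (4, 18): MRS = 0.4.
The indifference curve has slope −0.4 at this bundle.

MRS = 0.4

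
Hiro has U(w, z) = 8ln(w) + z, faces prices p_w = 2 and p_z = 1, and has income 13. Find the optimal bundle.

w* = 4, z* = 5

MU_w = 8/w, MU_z = 1.
MRS = 8/w ÷ 1.
Tangency: set MRS = p_w/p_z = 2/1 = 2.
MRS depends only on w: 8/w = 2 ⇒ w* = 8/2 = 4.
From the budget, 1·z = 13 − 2·4 = 5, so z* = 5.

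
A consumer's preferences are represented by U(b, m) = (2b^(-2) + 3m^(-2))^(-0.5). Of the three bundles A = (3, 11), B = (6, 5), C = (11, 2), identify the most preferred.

Bundle B

Evaluate utility at each bundle:
U(A) = 2.012.
U(B) = 2.387.
U(C) = 1.142.
Highest utility is B, so B ≻ A ≻ C.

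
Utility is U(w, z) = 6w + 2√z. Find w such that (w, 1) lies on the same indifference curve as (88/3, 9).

U(88/3, 9) = 182.
Set U(w, 1) = 182 and solve.
With z = 1: √1 = 1, so 6w = 182 − 2·1 = 180 and w = 30.
Check: U(30, 1) = 182.

w = 30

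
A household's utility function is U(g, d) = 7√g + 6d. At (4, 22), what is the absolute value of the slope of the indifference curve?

MRS = 7/24

MU_g = 7/(2√g), MU_d = 6.
MRS = 7/(2√g) ÷ 6.
At (4, 22): MRS = 7/24.
That is, one extra unit of g is worth 7/24 units of d at the margin.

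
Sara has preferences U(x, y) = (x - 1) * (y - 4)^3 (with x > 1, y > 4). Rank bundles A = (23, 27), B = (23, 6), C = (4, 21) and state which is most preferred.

Evaluate utility at each bundle:
U(A) = 267674.
U(B) = 176.
U(C) = 14739.
Highest utility is A, so A ≻ C ≻ B.

Bundle A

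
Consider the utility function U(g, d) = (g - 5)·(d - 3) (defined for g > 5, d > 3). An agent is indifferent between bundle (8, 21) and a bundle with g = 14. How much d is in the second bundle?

d = 9

U(8, 21) = 54.
Set U(14, d) = 54 and solve.
With g = 14: (14 − 5) = 9, so (d − 3) = 54/9 = 6.
So d = 3 + 6 = 9.
Check: U(14, 9) = 54.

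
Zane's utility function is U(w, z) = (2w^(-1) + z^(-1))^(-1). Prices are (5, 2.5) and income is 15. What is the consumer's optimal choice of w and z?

w* = 2, z* = 2

For CES with ρ = -1, MRS = (2/1)·(z/w)^2.
Tangency: set MRS = p_w/p_z = 5/2.5 = 2.
So (z/w)^2 = 1; taking the square root, z/w = 1, i.e. z = w.
Substitute into the budget 5·w + 2.5·z = 15: 7.5·w = 15, so w* = 2 and z* = 2.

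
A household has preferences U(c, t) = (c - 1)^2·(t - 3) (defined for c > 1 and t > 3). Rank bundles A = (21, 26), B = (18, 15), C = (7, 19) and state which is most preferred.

Evaluate utility at each bundle:
U(A) = 9200.
U(B) = 3468.
U(C) = 576.
Highest utility is A, so A ≻ B ≻ C.

Bundle A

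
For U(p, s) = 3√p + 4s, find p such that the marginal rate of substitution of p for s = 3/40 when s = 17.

MU_p = 3/(2√p), MU_s = 4.
MRS = 3/(2√p) ÷ 4.
MRS depends only on p: 0.375/√p = 3/40 ⇒ √p = 0.375/(3/40) = 5 ⇒ p = 25.

p = 25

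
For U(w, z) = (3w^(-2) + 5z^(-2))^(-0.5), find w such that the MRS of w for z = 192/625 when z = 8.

For CES with ρ = -2, MRS = (3/5)·(z/w)^3.
Setting (3/5)·(8/w)^3 = 192/625 gives (8/w)^3 = 64/125, so 8/w = 0.8 and w = 10.

w = 10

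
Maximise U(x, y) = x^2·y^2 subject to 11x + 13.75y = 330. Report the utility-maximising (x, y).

x* = 15, y* = 12

MU_x = 2·x·y^2 and MU_y = 2·x^2·y.
MRS = MU_x/MU_y = y/x.
Tangency: set MRS = p_x/p_y = 11/13.75 = 0.8.
So y/x = 0.8, i.e. y = 0.8·x.
Substitute into the budget 11·x + 13.75·y = 330: 22·x = 330, so x* = 15.
Then y* = 0.8·15 = 12.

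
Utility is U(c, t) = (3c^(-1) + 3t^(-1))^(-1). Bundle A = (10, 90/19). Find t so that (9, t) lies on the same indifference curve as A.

U depends on (c, t) only through S = 3c^(-1) + 3t^(-1), so equal utility means equal S. At (10, 90/19): S = 14/15.
With c = 9: 3·9^(-1) = 1/3, so 3t^(-1) = 14/15 − 1/3 = 0.6, i.e. t^(-1) = 0.2.
Hence t = 1/0.2 = 5.
Check: U(9, 5) = 1.0714.

t = 5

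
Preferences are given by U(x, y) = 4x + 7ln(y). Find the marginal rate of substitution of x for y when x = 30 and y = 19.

MRS = 76/7

MU_x = 4, MU_y = 7/y.
MRS = 4 ÷ (7/y).
At (30, 19): MRS = 76/7.
That is, one extra unit of x is worth 76/7 units of y at the margin.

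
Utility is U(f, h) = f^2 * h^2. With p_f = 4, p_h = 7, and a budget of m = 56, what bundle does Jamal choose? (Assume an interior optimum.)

f* = 7, h* = 4

MU_f = 2·f·h^2 and MU_h = 2·f^2·h.
MRS = MU_f/MU_h = h/f.
Tangency: set MRS = p_f/p_h = 4/7.
So h/f = 4/7, i.e. h = (4/7)·f.
Substitute into the budget 4·f + 7·h = 56: 8·f = 56, so f* = 7.
Then h* = (4/7)·7 = 4.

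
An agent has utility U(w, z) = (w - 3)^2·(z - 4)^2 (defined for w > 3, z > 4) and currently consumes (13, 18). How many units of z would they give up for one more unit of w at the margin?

MU_w = 2·(w−3)·(z−4)^2, MU_z = 2·(w−3)^2·(z−4).
MRS = (z−4)/(w−3).
At (13, 18): MRS = 1.4.
The indifference curve has slope −1.4 at this bundle.

MRS = 1.4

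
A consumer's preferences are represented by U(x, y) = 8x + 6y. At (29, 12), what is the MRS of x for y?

MU_x = 8, MU_y = 6, so MRS = 8/6 = 4/3 at every bundle.
At (29, 12): MRS = 4/3.
That is, one extra unit of x is worth 4/3 units of y at the margin.

MRS = 4/3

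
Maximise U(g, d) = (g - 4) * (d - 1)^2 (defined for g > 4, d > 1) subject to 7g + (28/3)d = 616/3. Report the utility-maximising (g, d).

MU_g = (d−1)^2, MU_d = 2·(g−4)·(d−1).
MRS = (1/2)·(d−1)/(g−4).
Tangency: set MRS = p_g/p_d = 7/(28/3) = 0.75.
So (1/2)·(d − 1)/(g − 4) = 0.75, i.e. (d − 1) = 1.5·(g − 4).
Rewrite the budget in excess-of-subsistence terms: 7·(g − 4) + (28/3)·(d − 1) = 616/3 − 7·4 − (28/3)·1 = 168.
Substituting, 21·(g − 4) = 168, so g − 4 = 8 and g* = 12.
Then d − 1 = 1.5·8 = 12, so d* = 13.

g* = 12, d* = 13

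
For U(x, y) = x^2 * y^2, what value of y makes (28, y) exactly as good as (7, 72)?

U(7, 72) = 254016.
Set U(28, y) = 254016 and solve.
With x = 28: 28^2 = 784, so y^2 = 254016/784 = 324; taking the square root, y = 18.
Check: U(28, 18) = 254016.

y = 18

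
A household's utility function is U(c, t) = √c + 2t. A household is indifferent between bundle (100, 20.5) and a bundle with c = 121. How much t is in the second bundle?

U(100, 20.5) = 51.
Set U(121, t) = 51 and solve.
With c = 121: √121 = 11, so 2t = 51 − 11 = 40 and t = 20.
Check: U(121, 20) = 51.

t = 20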